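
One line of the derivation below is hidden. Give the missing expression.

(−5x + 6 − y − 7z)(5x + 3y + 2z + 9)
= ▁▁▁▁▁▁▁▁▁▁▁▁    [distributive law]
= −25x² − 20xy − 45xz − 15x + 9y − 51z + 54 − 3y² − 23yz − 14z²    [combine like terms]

Applying distributive law to the line above:

−25x² − 15xy − 10xz − 45x + 30x + 18y + 12z + 54 − 5xy − 3y² − 2yz − 9y − 35xz − 21yz − 14z² − 63z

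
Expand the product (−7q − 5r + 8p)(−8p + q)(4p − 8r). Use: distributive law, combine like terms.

(−7q − 5r + 8p)(−8p + q)(4p − 8r)
= (56pq − 7q² + 40pr − 5qr − 64p² + 8pq)(4p − 8r)    [distributive law]
= (64pq − 7q² + 40pr − 5qr − 64p²)(4p − 8r)    [combine like terms]
= 256p²q − 512pqr − 28pq² + 56q²r + 160p²r − 320pr² − 20pqr + 40qr² − 256p³ + 512p²r    [distributive law]
= 256p²q − 532pqr − 28pq² + 56q²r + 672p²r − 320pr² + 40qr² − 256p³    [combine like terms]

256p²q − 532pqr − 28pq² + 56q²r + 672p²r − 320pr² + 40qr² − 256p³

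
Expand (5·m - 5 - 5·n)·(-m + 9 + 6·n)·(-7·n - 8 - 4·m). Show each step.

-105·m^2·n - 160·m^2 + 20·m^3 - 330·m·n - 220·m - 125·m·n^2 + 915·n + 360 + 765·n^2 + 210·n^3

(5·m - 5 - 5·n)·(-m + 9 + 6·n)·(-7·n - 8 - 4·m)
= (-5·m^2 + 45·m + 30·m·n + 5·m - 45 - 30·n + 5·m·n - 45·n - 30·n^2)·(-7·n - 8 - 4·m)    [distributive law]
= (-5·m^2 + 50·m + 35·m·n - 45 - 75·n - 30·n^2)·(-7·n - 8 - 4·m)    [combine like terms]
= 35·m^2·n + 40·m^2 + 20·m^3 - 350·m·n - 400·m - 200·m^2 - 245·m·n^2 - 280·m·n - 140·m^2·n + 315·n + 360 + 180·m + 525·n^2 + 600·n + 300·m·n + 210·n^3 + 240·n^2 + 120·m·n^2    [distributive law]
= -105·m^2·n - 160·m^2 + 20·m^3 - 330·m·n - 220·m - 125·m·n^2 + 915·n + 360 + 765·n^2 + 210·n^3    [combine like terms]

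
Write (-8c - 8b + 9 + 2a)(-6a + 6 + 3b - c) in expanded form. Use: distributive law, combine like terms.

46ac - 57c - 16bc + 8c² + 54ab - 21b - 24b² - 42a + 54 - 12a²

(-8c - 8b + 9 + 2a)(-6a + 6 + 3b - c)
= 48ac - 48c - 24bc + 8c² + 48ab - 48b - 24b² + 8bc - 54a + 54 + 27b - 9c - 12a² + 12a + 6ab - 2ac    [distributive law]
= 46ac - 57c - 16bc + 8c² + 54ab - 21b - 24b² - 42a + 54 - 12a²    [combine like terms]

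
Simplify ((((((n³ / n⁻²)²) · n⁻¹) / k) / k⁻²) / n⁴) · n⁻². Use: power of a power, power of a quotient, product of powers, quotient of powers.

k·n³

((((((n³ / n⁻²)²) · n⁻¹) / k) / k⁻²) / n⁴) · n⁻²
= (((((((n³)²) / ((n⁻²)²)) · n⁻¹) / k) / k⁻²) / n⁴) · n⁻²    [power of a quotient]
= (((((n⁶ / ((n⁻²)²)) · n⁻¹) / k) / k⁻²) / n⁴) · n⁻²    [power of a power]
= (((((n⁶ / n⁻⁴) · n⁻¹) / k) / k⁻²) / n⁴) · n⁻²    [power of a power]
= ((((n¹⁰ · n⁻¹) / k) / k⁻²) / n⁴) · n⁻²    [quotient of powers]
= (((n⁹ / k) / k⁻²) / n⁴) · n⁻²    [product of powers]
= k·n³    [quotient of powers; product of powers]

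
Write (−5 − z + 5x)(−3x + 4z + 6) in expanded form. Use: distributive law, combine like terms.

45x − 26z − 30 + 23xz − 4z^2 − 15x^2

(−5 − z + 5x)(−3x + 4z + 6)
= 15x − 20z − 30 + 3xz − 4z^2 − 6z − 15x^2 + 20xz + 30x    [distributive law]
= 45x − 26z − 30 + 23xz − 4z^2 − 15x^2    [combine like terms]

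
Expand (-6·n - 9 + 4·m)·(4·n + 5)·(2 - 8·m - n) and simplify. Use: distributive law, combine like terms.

18·n^2 + 176·m·n^2 + 24·n^3 - 87·n + 540·m·n - 90 + 400·m - 128·m^2·n - 160·m^2

(-6·n - 9 + 4·m)·(4·n + 5)·(2 - 8·m - n)
= (-24·n^2 - 30·n - 36·n - 45 + 16·m·n + 20·m)·(2 - 8·m - n)    [distributive law]
= (-24·n^2 - 66·n - 45 + 16·m·n + 20·m)·(2 - 8·m - n)    [combine like terms]
= -48·n^2 + 192·m·n^2 + 24·n^3 - 132·n + 528·m·n + 66·n^2 - 90 + 360·m + 45·n + 32·m·n - 128·m^2·n - 16·m·n^2 + 40·m - 160·m^2 - 20·m·n    [distributive law]
= 18·n^2 + 176·m·n^2 + 24·n^3 - 87·n + 540·m·n - 90 + 400·m - 128·m^2·n - 160·m^2    [combine like terms]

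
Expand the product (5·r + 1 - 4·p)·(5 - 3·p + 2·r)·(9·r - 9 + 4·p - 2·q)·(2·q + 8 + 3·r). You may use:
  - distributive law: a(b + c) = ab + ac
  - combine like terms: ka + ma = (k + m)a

(5·r + 1 - 4·p)·(5 - 3·p + 2·r)·(9·r - 9 + 4·p - 2·q)·(2·q + 8 + 3·r)
= (25·r - 15·p·r + 10·r^2 + 5 - 3·p + 2·r - 20·p + 12·p^2 - 8·p·r)·(9·r - 9 + 4·p - 2·q)·(2·q + 8 + 3·r)    [distributive law]
= (27·r - 23·p·r + 10·r^2 + 5 - 23·p + 12·p^2)·(9·r - 9 + 4·p - 2·q)·(2·q + 8 + 3·r)    [combine like terms]
= (243·r^2 - 243·r + 108·p·r - 54·q·r - 207·p·r^2 + 207·p·r - 92·p^2·r + 46·p·q·r + 90·r^3 - 90·r^2 + 40·p·r^2 - 20·q·r^2 + 45·r - 45 + 20·p - 10·q - 207·p·r + 207·p - 92·p^2 + 46·p·q + 108·p^2·r - 108·p^2 + 48·p^3 - 24·p^2·q)·(2·q + 8 + 3·r)    [distributive law]
= (153·r^2 - 198·r + 108·p·r - 54·q·r - 167·p·r^2 + 16·p^2·r + 46·p·q·r + 90·r^3 - 20·q·r^2 - 45 + 227·p - 10·q - 200·p^2 + 46·p·q + 48·p^3 - 24·p^2·q)·(2·q + 8 + 3·r)    [combine like terms]
= 306·q·r^2 + 1224·r^2 + 459·r^3 - 396·q·r - 1584·r - 594·r^2 + 216·p·q·r + 864·p·r + 324·p·r^2 - 108·q^2·r - 432·q·r - 162·q·r^2 - 334·p·q·r^2 - 1336·p·r^2 - 501·p·r^3 + 32·p^2·q·r + 128·p^2·r + 48·p^2·r^2 + 92·p·q^2·r + 368·p·q·r + 138·p·q·r^2 + 180·q·r^3 + 720·r^3 + 270·r^4 - 40·q^2·r^2 - 160·q·r^2 - 60·q·r^3 - 90·q - 360 - 135·r + 454·p·q + 1816·p + 681·p·r - 20·q^2 - 80·q - 30·q·r - 400·p^2·q - 1600·p^2 - 600·p^2·r + 92·p·q^2 + 368·p·q + 138·p·q·r + 96·p^3·q + 384·p^3 + 144·p^3·r - 48·p^2·q^2 - 192·p^2·q - 72·p^2·q·r    [distributive law]
= -16·q·r^2 + 630·r^2 + 1179·r^3 - 858·q·r - 1719·r + 722·p·q·r + 1545·p·r - 1012·p·r^2 - 108·q^2·r - 196·p·q·r^2 - 501·p·r^3 - 40·p^2·q·r - 472·p^2·r + 48·p^2·r^2 + 92·p·q^2·r + 120·q·r^3 + 270·r^4 - 40·q^2·r^2 - 170·q - 360 + 822·p·q + 1816·p - 20·q^2 - 592·p^2·q - 1600·p^2 + 92·p·q^2 + 96·p^3·q + 384·p^3 + 144·p^3·r - 48·p^2·q^2    [combine like terms]

-16·q·r^2 + 630·r^2 + 1179·r^3 - 858·q·r - 1719·r + 722·p·q·r + 1545·p·r - 1012·p·r^2 - 108·q^2·r - 196·p·q·r^2 - 501·p·r^3 - 40·p^2·q·r - 472·p^2·r + 48·p^2·r^2 + 92·p·q^2·r + 120·q·r^3 + 270·r^4 - 40·q^2·r^2 - 170·q - 360 + 822·p·q + 1816·p - 20·q^2 - 592·p^2·q - 1600·p^2 + 92·p·q^2 + 96·p^3·q + 384·p^3 + 144·p^3·r - 48·p^2·q^2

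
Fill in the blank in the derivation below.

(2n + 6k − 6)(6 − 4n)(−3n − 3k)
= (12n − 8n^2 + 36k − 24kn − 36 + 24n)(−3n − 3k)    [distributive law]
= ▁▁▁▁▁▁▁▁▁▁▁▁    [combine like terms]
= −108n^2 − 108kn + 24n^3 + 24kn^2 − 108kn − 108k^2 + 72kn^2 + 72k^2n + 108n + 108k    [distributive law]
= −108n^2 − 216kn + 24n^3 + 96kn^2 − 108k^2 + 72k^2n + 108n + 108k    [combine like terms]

By combine like terms:

(36n − 8n^2 + 36k − 24kn − 36)(−3n − 3k)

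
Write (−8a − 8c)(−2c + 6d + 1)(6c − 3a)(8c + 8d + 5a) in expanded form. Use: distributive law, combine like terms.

864ac³ − 2208ac²d − 144a²c² + 48a²cd − 240a³c − 1152acd² + 1152a²d² + 720a³d − 432ac² − 192acd + 72a²c + 192a²d + 120a³ + 768c⁴ − 1536c³d − 2304c²d² − 384c³ − 384c²d

(−8a − 8c)(−2c + 6d + 1)(6c − 3a)(8c + 8d + 5a)
= (16ac − 48ad − 8a + 16c² − 48cd − 8c)(6c − 3a)(8c + 8d + 5a)    [distributive law]
= (96ac² − 48a²c − 288acd + 144a²d − 48ac + 24a² + 96c³ − 48ac² − 288c²d + 144acd − 48c² + 24ac)(8c + 8d + 5a)    [distributive law]
= (48ac² − 48a²c − 144acd + 144a²d − 24ac + 24a² + 96c³ − 288c²d − 48c²)(8c + 8d + 5a)    [combine like terms]
= 384ac³ + 384ac²d + 240a²c² − 384a²c² − 384a²cd − 240a³c − 1152ac²d − 1152acd² − 720a²cd + 1152a²cd + 1152a²d² + 720a³d − 192ac² − 192acd − 120a²c + 192a²c + 192a²d + 120a³ + 768c⁴ + 768c³d + 480ac³ − 2304c³d − 2304c²d² − 1440ac²d − 384c³ − 384c²d − 240ac²    [distributive law]
= 864ac³ − 2208ac²d − 144a²c² + 48a²cd − 240a³c − 1152acd² + 1152a²d² + 720a³d − 432ac² − 192acd + 72a²c + 192a²d + 120a³ + 768c⁴ − 1536c³d − 2304c²d² − 384c³ − 384c²d    [combine like terms]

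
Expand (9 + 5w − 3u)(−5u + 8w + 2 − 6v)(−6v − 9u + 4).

864uv + 519u^2 − 366u − 612vw − 934uw + 328w − 324v + 72 + 324v^2 + 564uvw + 441u^2w − 240vw^2 − 360uw^2 + 160w^2 + 180v^2w − 252u^2v − 135u^3 − 108uv^2

(9 + 5w − 3u)(−5u + 8w + 2 − 6v)(−6v − 9u + 4)
= (−45u + 72w + 18 − 54v − 25uw + 40w^2 + 10w − 30vw + 15u^2 − 24uw − 6u + 18uv)(−6v − 9u + 4)    [distributive law]
= (−51u + 82w + 18 − 54v − 49uw + 40w^2 − 30vw + 15u^2 + 18uv)(−6v − 9u + 4)    [combine like terms]
= 306uv + 459u^2 − 204u − 492vw − 738uw + 328w − 108v − 162u + 72 + 324v^2 + 486uv − 216v + 294uvw + 441u^2w − 196uw − 240vw^2 − 360uw^2 + 160w^2 + 180v^2w + 270uvw − 120vw − 90u^2v − 135u^3 + 60u^2 − 108uv^2 − 162u^2v + 72uv    [distributive law]
= 864uv + 519u^2 − 366u − 612vw − 934uw + 328w − 324v + 72 + 324v^2 + 564uvw + 441u^2w − 240vw^2 − 360uw^2 + 160w^2 + 180v^2w − 252u^2v − 135u^3 − 108uv^2    [combine like terms]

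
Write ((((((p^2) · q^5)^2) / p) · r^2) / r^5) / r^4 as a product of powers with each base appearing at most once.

p^3q^10r^(-7)

((((((p^2) · q^5)^2) / p) · r^2) / r^5) / r^4
= ((((((p^2)^2) · ((q^5)^2)) / p) · r^2) / r^5) / r^4    [power of a product]
= (((((p^4) · ((q^5)^2)) / p) · r^2) / r^5) / r^4    [power of a power]
= ((((p^4 · q^10) / p) · r^2) / r^5) / r^4    [power of a power]
= p^3q^10r^(-7)    [quotient of powers; product of powers]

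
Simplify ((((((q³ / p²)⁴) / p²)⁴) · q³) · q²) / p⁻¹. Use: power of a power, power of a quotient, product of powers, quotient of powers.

p⁻³⁹q⁵³

((((((q³ / p²)⁴) / p²)⁴) · q³) · q²) / p⁻¹
= ((((((q³ / p²)⁴)⁴) / ((p²)⁴)) · q³) · q²) / p⁻¹    [power of a quotient]
= (((((q³ / p²)¹⁶) / ((p²)⁴)) · q³) · q²) / p⁻¹    [power of a power]
= ((((((q³)¹⁶) / ((p²)¹⁶)) / ((p²)⁴)) · q³) · q²) / p⁻¹    [power of a quotient]
= ((((q⁴⁸ / ((p²)¹⁶)) / ((p²)⁴)) · q³) · q²) / p⁻¹    [power of a power]
= ((((q⁴⁸ / p³²) / ((p²)⁴)) · q³) · q²) / p⁻¹    [power of a power]
= ((((q⁴⁸ / p³²) / p⁸) · q³) · q²) / p⁻¹    [power of a power]
= p⁻³⁹q⁵³    [quotient of powers; product of powers]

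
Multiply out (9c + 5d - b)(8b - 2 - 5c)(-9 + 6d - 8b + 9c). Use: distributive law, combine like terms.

-531bc + 1022bcd - 688b^2c + 1053bc^2 + 162c + 27cd + 243c^2 - 495c^2d - 405c^3 - 268bd + 240bd^2 - 368b^2d + 90d - 60d^2 - 150cd^2 + 56b^2 + 64b^3 - 18b

(9c + 5d - b)(8b - 2 - 5c)(-9 + 6d - 8b + 9c)
= (72bc - 18c - 45c^2 + 40bd - 10d - 25cd - 8b^2 + 2b + 5bc)(-9 + 6d - 8b + 9c)    [distributive law]
= (77bc - 18c - 45c^2 + 40bd - 10d - 25cd - 8b^2 + 2b)(-9 + 6d - 8b + 9c)    [combine like terms]
= -693bc + 462bcd - 616b^2c + 693bc^2 + 162c - 108cd + 144bc - 162c^2 + 405c^2 - 270c^2d + 360bc^2 - 405c^3 - 360bd + 240bd^2 - 320b^2d + 360bcd + 90d - 60d^2 + 80bd - 90cd + 225cd - 150cd^2 + 200bcd - 225c^2d + 72b^2 - 48b^2d + 64b^3 - 72b^2c - 18b + 12bd - 16b^2 + 18bc    [distributive law]
= -531bc + 1022bcd - 688b^2c + 1053bc^2 + 162c + 27cd + 243c^2 - 495c^2d - 405c^3 - 268bd + 240bd^2 - 368b^2d + 90d - 60d^2 - 150cd^2 + 56b^2 + 64b^3 - 18b    [combine like terms]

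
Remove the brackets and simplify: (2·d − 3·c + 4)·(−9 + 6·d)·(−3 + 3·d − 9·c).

(2·d − 3·c + 4)·(−9 + 6·d)·(−3 + 3·d − 9·c)
= (−18·d + 12·d^2 + 27·c − 18·c·d − 36 + 24·d)·(−3 + 3·d − 9·c)    [distributive law]
= (6·d + 12·d^2 + 27·c − 18·c·d − 36)·(−3 + 3·d − 9·c)    [combine like terms]
= −18·d + 18·d^2 − 54·c·d − 36·d^2 + 36·d^3 − 108·c·d^2 − 81·c + 81·c·d − 243·c^2 + 54·c·d − 54·c·d^2 + 162·c^2·d + 108 − 108·d + 324·c    [distributive law]
= −126·d − 18·d^2 + 81·c·d + 36·d^3 − 162·c·d^2 + 243·c − 243·c^2 + 162·c^2·d + 108    [combine like terms]

−126·d − 18·d^2 + 81·c·d + 36·d^3 − 162·c·d^2 + 243·c − 243·c^2 + 162·c^2·d + 108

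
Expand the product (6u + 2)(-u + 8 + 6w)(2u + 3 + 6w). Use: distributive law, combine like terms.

(6u + 2)(-u + 8 + 6w)(2u + 3 + 6w)
= (-6u^2 + 48u + 36uw - 2u + 16 + 12w)(2u + 3 + 6w)    [distributive law]
= (-6u^2 + 46u + 36uw + 16 + 12w)(2u + 3 + 6w)    [combine like terms]
= -12u^3 - 18u^2 - 36u^2w + 92u^2 + 138u + 276uw + 72u^2w + 108uw + 216uw^2 + 32u + 48 + 96w + 24uw + 36w + 72w^2    [distributive law]
= -12u^3 + 74u^2 + 36u^2w + 170u + 408uw + 216uw^2 + 48 + 132w + 72w^2    [combine like terms]

-12u^3 + 74u^2 + 36u^2w + 170u + 408uw + 216uw^2 + 48 + 132w + 72w^2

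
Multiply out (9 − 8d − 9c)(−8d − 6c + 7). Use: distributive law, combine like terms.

(9 − 8d − 9c)(−8d − 6c + 7)
= −72d − 54c + 63 + 64d^2 + 48cd − 56d + 72cd + 54c^2 − 63c    [distributive law]
= −128d − 117c + 63 + 64d^2 + 120cd + 54c^2    [combine like terms]

−128d − 117c + 63 + 64d^2 + 120cd + 54c^2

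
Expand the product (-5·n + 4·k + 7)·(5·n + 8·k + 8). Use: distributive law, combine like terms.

-25·n^2 - 20·k·n - 5·n + 32·k^2 + 88·k + 56

(-5·n + 4·k + 7)·(5·n + 8·k + 8)
= -25·n^2 - 40·k·n - 40·n + 20·k·n + 32·k^2 + 32·k + 35·n + 56·k + 56    [distributive law]
= -25·n^2 - 20·k·n - 5·n + 32·k^2 + 88·k + 56    [combine like terms]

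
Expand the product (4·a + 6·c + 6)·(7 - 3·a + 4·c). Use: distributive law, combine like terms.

10·a - 12·a^2 - 2·a·c + 66·c + 24·c^2 + 42

(4·a + 6·c + 6)·(7 - 3·a + 4·c)
= 28·a - 12·a^2 + 16·a·c + 42·c - 18·a·c + 24·c^2 + 42 - 18·a + 24·c    [distributive law]
= 10·a - 12·a^2 - 2·a·c + 66·c + 24·c^2 + 42    [combine like terms]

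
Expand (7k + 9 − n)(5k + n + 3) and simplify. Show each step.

(7k + 9 − n)(5k + n + 3)
= 35k² + 7kn + 21k + 45k + 9n + 27 − 5kn − n² − 3n    [distributive law]
= 35k² + 2kn + 66k + 6n + 27 − n²    [combine like terms]

35k² + 2kn + 66k + 6n + 27 − n²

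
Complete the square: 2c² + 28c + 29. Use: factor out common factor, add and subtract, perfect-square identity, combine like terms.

2(c + 7)² - 69

2c² + 28c + 29
= 2(c² + 14c) + 29    [factor out 2 from the c-terms]
= 2(c² + 14c + 49 - 49) + 29    [add and subtract 49 inside the bracket]
= 2(c + 7)² - 98 + 29    [perfect-square identity]
= 2(c + 7)² - 69    [combine constants]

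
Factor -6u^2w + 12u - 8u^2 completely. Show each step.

-6u^2w + 12u - 8u^2
= 2(-3u^2w + 6u - 4u^2)    [factor out 2]
= 2u(-3uw + 6 - 4u)    [factor out u]

2u(-3uw + 6 - 4u)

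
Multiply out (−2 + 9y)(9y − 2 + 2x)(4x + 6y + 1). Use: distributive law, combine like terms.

−150xy − 135y² − 12y + 12x + 4 − 16x² + 432xy² + 486y³ + 72x²y

(−2 + 9y)(9y − 2 + 2x)(4x + 6y + 1)
= (−18y + 4 − 4x + 81y² − 18y + 18xy)(4x + 6y + 1)    [distributive law]
= (−36y + 4 − 4x + 81y² + 18xy)(4x + 6y + 1)    [combine like terms]
= −144xy − 216y² − 36y + 16x + 24y + 4 − 16x² − 24xy − 4x + 324xy² + 486y³ + 81y² + 72x²y + 108xy² + 18xy    [distributive law]
= −150xy − 135y² − 12y + 12x + 4 − 16x² + 432xy² + 486y³ + 72x²y    [combine like terms]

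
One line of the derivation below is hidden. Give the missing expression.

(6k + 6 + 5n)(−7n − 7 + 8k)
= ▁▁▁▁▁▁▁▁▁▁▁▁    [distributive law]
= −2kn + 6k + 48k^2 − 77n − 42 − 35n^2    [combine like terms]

After distributive law, the bracketed line is:

−42kn − 42k + 48k^2 − 42n − 42 + 48k − 35n^2 − 35n + 40kn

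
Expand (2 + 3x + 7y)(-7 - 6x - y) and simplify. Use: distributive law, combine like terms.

(2 + 3x + 7y)(-7 - 6x - y)
= -14 - 12x - 2y - 21x - 18x² - 3xy - 49y - 42xy - 7y²    [distributive law]
= -14 - 33x - 51y - 18x² - 45xy - 7y²    [combine like terms]

-14 - 33x - 51y - 18x² - 45xy - 7y²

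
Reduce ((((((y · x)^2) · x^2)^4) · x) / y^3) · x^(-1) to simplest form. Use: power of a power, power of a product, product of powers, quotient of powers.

((((((y · x)^2) · x^2)^4) · x) / y^3) · x^(-1)
= ((((((y · x)^2)^4) · ((x^2)^4)) · x) / y^3) · x^(-1)    [power of a product]
= (((((y · x)^8) · ((x^2)^4)) · x) / y^3) · x^(-1)    [power of a power]
= (((((y^8) · (x^8)) · ((x^2)^4)) · x) / y^3) · x^(-1)    [power of a product]
= ((((y^8 · x^8) · x^8) · x) / y^3) · x^(-1)    [power of a power]
= x^16·y^5    [quotient of powers; product of powers]

x^16·y^5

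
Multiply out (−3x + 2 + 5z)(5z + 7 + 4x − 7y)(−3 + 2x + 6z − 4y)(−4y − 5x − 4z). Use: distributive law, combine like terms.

963xyz − 25x^2z − 963xz^2 − 292x^2yz + 406x^3z − 152x^2z^2 + 1086xyz^2 − 1070xz^3 − 508xy^2z − 198xy − 335x^2 − 13xz + 155x^2y − 50x^3 − 124xy^2 − 354x^3y + 120x^4 + 60x^2y^2 + 336xy^3 + 260yz + 204z^2 − 144yz^2 − 780z^3 + 412y^2z + 168y + 210x + 168z + 56y^2 − 224y^3 + 640yz^3 − 600z^4 + 680y^2z^2 − 560y^3z

(−3x + 2 + 5z)(5z + 7 + 4x − 7y)(−3 + 2x + 6z − 4y)(−4y − 5x − 4z)
= (−15xz − 21x − 12x^2 + 21xy + 10z + 14 + 8x − 14y + 25z^2 + 35z + 20xz − 35yz)(−3 + 2x + 6z − 4y)(−4y − 5x − 4z)    [distributive law]
= (5xz − 13x − 12x^2 + 21xy + 45z + 14 − 14y + 25z^2 − 35yz)(−3 + 2x + 6z − 4y)(−4y − 5x − 4z)    [combine like terms]
= (−15xz + 10x^2z + 30xz^2 − 20xyz + 39x − 26x^2 − 78xz + 52xy + 36x^2 − 24x^3 − 72x^2z + 48x^2y − 63xy + 42x^2y + 126xyz − 84xy^2 − 135z + 90xz + 270z^2 − 180yz − 42 + 28x + 84z − 56y + 42y − 28xy − 84yz + 56y^2 − 75z^2 + 50xz^2 + 150z^3 − 100yz^2 + 105yz − 70xyz − 210yz^2 + 140y^2z)(−4y − 5x − 4z)    [distributive law]
= (−3xz − 62x^2z + 80xz^2 + 36xyz + 67x + 10x^2 − 39xy − 24x^3 + 90x^2y − 84xy^2 − 51z + 195z^2 − 159yz − 42 − 14y + 56y^2 + 150z^3 − 310yz^2 + 140y^2z)(−4y − 5x − 4z)    [combine like terms]
= 12xyz + 15x^2z + 12xz^2 + 248x^2yz + 310x^3z + 248x^2z^2 − 320xyz^2 − 400x^2z^2 − 320xz^3 − 144xy^2z − 180x^2yz − 144xyz^2 − 268xy − 335x^2 − 268xz − 40x^2y − 50x^3 − 40x^2z + 156xy^2 + 195x^2y + 156xyz + 96x^3y + 120x^4 + 96x^3z − 360x^2y^2 − 450x^3y − 360x^2yz + 336xy^3 + 420x^2y^2 + 336xy^2z + 204yz + 255xz + 204z^2 − 780yz^2 − 975xz^2 − 780z^3 + 636y^2z + 795xyz + 636yz^2 + 168y + 210x + 168z + 56y^2 + 70xy + 56yz − 224y^3 − 280xy^2 − 224y^2z − 600yz^3 − 750xz^3 − 600z^4 + 1240y^2z^2 + 1550xyz^2 + 1240yz^3 − 560y^3z − 700xy^2z − 560y^2z^2    [distributive law]
= 963xyz − 25x^2z − 963xz^2 − 292x^2yz + 406x^3z − 152x^2z^2 + 1086xyz^2 − 1070xz^3 − 508xy^2z − 198xy − 335x^2 − 13xz + 155x^2y − 50x^3 − 124xy^2 − 354x^3y + 120x^4 + 60x^2y^2 + 336xy^3 + 260yz + 204z^2 − 144yz^2 − 780z^3 + 412y^2z + 168y + 210x + 168z + 56y^2 − 224y^3 + 640yz^3 − 600z^4 + 680y^2z^2 − 560y^3z    [combine like terms]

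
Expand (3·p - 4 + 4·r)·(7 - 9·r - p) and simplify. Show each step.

25·p - 31·p·r - 3·p² - 28 + 64·r - 36·r²

(3·p - 4 + 4·r)·(7 - 9·r - p)
= 21·p - 27·p·r - 3·p² - 28 + 36·r + 4·p + 28·r - 36·r² - 4·p·r    [distributive law]
= 25·p - 31·p·r - 3·p² - 28 + 64·r - 36·r²    [combine like terms]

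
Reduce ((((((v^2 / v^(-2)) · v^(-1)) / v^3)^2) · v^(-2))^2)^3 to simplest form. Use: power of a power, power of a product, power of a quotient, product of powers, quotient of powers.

((((((v^2 / v^(-2)) · v^(-1)) / v^3)^2) · v^(-2))^2)^3
= (((((v^2 / v^(-2)) · v^(-1)) / v^3)^2) · v^(-2))^6    [power of a power]
= (((((v^2 / v^(-2)) · v^(-1)) / v^3)^2)^6) · ((v^(-2))^6)    [power of a product]
= ((((v^2 / v^(-2)) · v^(-1)) / v^3)^12) · ((v^(-2))^6)    [power of a power]
= ((((v^2 / v^(-2)) · v^(-1))^12) / ((v^3)^12)) · ((v^(-2))^6)    [power of a quotient]
= ((((v^2 / v^(-2))^12) · ((v^(-1))^12)) / ((v^3)^12)) · ((v^(-2))^6)    [power of a product]
= (((((v^2)^12) / ((v^(-2))^12)) · ((v^(-1))^12)) / ((v^3)^12)) · ((v^(-2))^6)    [power of a quotient]
= (((v^24 / ((v^(-2))^12)) · ((v^(-1))^12)) / ((v^3)^12)) · ((v^(-2))^6)    [power of a power]
= (((v^24 / v^(-24)) · ((v^(-1))^12)) / ((v^3)^12)) · ((v^(-2))^6)    [power of a power]
= ((v^48 · ((v^(-1))^12)) / ((v^3)^12)) · ((v^(-2))^6)    [quotient of powers]
= ((v^48 · v^(-12)) / ((v^3)^12)) · ((v^(-2))^6)    [power of a power]
= (v^36 / ((v^3)^12)) · ((v^(-2))^6)    [product of powers]
= (v^36 / v^36) · ((v^(-2))^6)    [power of a power]
= v^0 · ((v^(-2))^6)    [quotient of powers]
= v^0 · v^(-12)    [power of a power]
= v^(-12)    [product of powers]

v^(-12)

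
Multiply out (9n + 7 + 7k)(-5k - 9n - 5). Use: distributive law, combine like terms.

-108kn - 81n² - 108n - 70k - 35 - 35k²

(9n + 7 + 7k)(-5k - 9n - 5)
= -45kn - 81n² - 45n - 35k - 63n - 35 - 35k² - 63kn - 35k    [distributive law]
= -108kn - 81n² - 108n - 70k - 35 - 35k²    [combine like terms]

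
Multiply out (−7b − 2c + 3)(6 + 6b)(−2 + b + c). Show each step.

66b + 60b^2 − 12bc − 42b^3 − 54b^2c + 42c − 12c^2 − 12bc^2 − 36

(−7b − 2c + 3)(6 + 6b)(−2 + b + c)
= (−42b − 42b^2 − 12c − 12bc + 18 + 18b)(−2 + b + c)    [distributive law]
= (−24b − 42b^2 − 12c − 12bc + 18)(−2 + b + c)    [combine like terms]
= 48b − 24b^2 − 24bc + 84b^2 − 42b^3 − 42b^2c + 24c − 12bc − 12c^2 + 24bc − 12b^2c − 12bc^2 − 36 + 18b + 18c    [distributive law]
= 66b + 60b^2 − 12bc − 42b^3 − 54b^2c + 42c − 12c^2 − 12bc^2 − 36    [combine like terms]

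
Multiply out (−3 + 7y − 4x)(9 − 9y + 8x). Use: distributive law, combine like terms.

−27 + 90y − 60x − 63y^2 + 92xy − 32x^2

(−3 + 7y − 4x)(9 − 9y + 8x)
= −27 + 27y − 24x + 63y − 63y^2 + 56xy − 36x + 36xy − 32x^2    [distributive law]
= −27 + 90y − 60x − 63y^2 + 92xy − 32x^2    [combine like terms]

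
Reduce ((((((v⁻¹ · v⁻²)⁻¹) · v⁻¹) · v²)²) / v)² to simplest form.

v¹⁴

((((((v⁻¹ · v⁻²)⁻¹) · v⁻¹) · v²)²) / v)²
= ((((((v⁻¹ · v⁻²)⁻¹) · v⁻¹) · v²)²)²) / (v²)    [power of a quotient]
= (((((v⁻¹ · v⁻²)⁻¹) · v⁻¹) · v²)⁴) / (v²)    [power of a power]
= (((((v⁻¹ · v⁻²)⁻¹) · v⁻¹)⁴) · ((v²)⁴)) / (v²)    [power of a product]
= (((((v⁻¹ · v⁻²)⁻¹)⁴) · ((v⁻¹)⁴)) · ((v²)⁴)) / (v²)    [power of a product]
= ((((v⁻¹ · v⁻²)⁻⁴) · ((v⁻¹)⁴)) · ((v²)⁴)) / (v²)    [power of a power]
= (((((v⁻¹)⁻⁴) · ((v⁻²)⁻⁴)) · ((v⁻¹)⁴)) · ((v²)⁴)) / (v²)    [power of a product]
= (((v⁴ · ((v⁻²)⁻⁴)) · ((v⁻¹)⁴)) · ((v²)⁴)) / (v²)    [power of a power]
= (((v⁴ · v⁸) · ((v⁻¹)⁴)) · ((v²)⁴)) / (v²)    [power of a power]
= ((v¹² · ((v⁻¹)⁴)) · ((v²)⁴)) / (v²)    [product of powers]
= ((v¹² · v⁻⁴) · ((v²)⁴)) / (v²)    [power of a power]
= (v⁸ · ((v²)⁴)) / (v²)    [product of powers]
= (v⁸ · v⁸) / (v²)    [power of a power]
= v¹⁶ / (v²)    [product of powers]
= v¹⁴    [quotient of powers]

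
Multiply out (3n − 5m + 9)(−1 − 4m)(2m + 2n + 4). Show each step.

−116mn − 6n^2 − 30n + 16m^2n − 24mn^2 + 18m^2 − 142m + 40m^3 − 36

(3n − 5m + 9)(−1 − 4m)(2m + 2n + 4)
= (−3n − 12mn + 5m + 20m^2 − 9 − 36m)(2m + 2n + 4)    [distributive law]
= (−3n − 12mn − 31m + 20m^2 − 9)(2m + 2n + 4)    [combine like terms]
= −6mn − 6n^2 − 12n − 24m^2n − 24mn^2 − 48mn − 62m^2 − 62mn − 124m + 40m^3 + 40m^2n + 80m^2 − 18m − 18n − 36    [distributive law]
= −116mn − 6n^2 − 30n + 16m^2n − 24mn^2 + 18m^2 − 142m + 40m^3 − 36    [combine like terms]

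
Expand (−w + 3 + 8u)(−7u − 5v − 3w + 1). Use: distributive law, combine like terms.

−17uw + 5vw + 3w^2 − 10w − 13u − 15v + 3 − 56u^2 − 40uv

(−w + 3 + 8u)(−7u − 5v − 3w + 1)
= 7uw + 5vw + 3w^2 − w − 21u − 15v − 9w + 3 − 56u^2 − 40uv − 24uw + 8u    [distributive law]
= −17uw + 5vw + 3w^2 − 10w − 13u − 15v + 3 − 56u^2 − 40uv    [combine like terms]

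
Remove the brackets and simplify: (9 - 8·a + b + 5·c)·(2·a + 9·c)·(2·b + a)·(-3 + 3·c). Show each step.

-108·a·b + 453·a·b·c - 54·a² + 240·a²·c - 486·b·c + 216·b·c² - 243·a·c + 108·a·c² + 90·a²·b - 90·a²·b·c + 48·a³ - 48·a³·c - 345·a·b·c² - 186·a²·c² - 12·a·b² + 12·a·b²·c - 54·b²·c + 54·b²·c² + 270·b·c³ + 135·a·c³

(9 - 8·a + b + 5·c)·(2·a + 9·c)·(2·b + a)·(-3 + 3·c)
= (18·a + 81·c - 16·a² - 72·a·c + 2·a·b + 9·b·c + 10·a·c + 45·c²)·(2·b + a)·(-3 + 3·c)    [distributive law]
= (18·a + 81·c - 16·a² - 62·a·c + 2·a·b + 9·b·c + 45·c²)·(2·b + a)·(-3 + 3·c)    [combine like terms]
= (36·a·b + 18·a² + 162·b·c + 81·a·c - 32·a²·b - 16·a³ - 124·a·b·c - 62·a²·c + 4·a·b² + 2·a²·b + 18·b²·c + 9·a·b·c + 90·b·c² + 45·a·c²)·(-3 + 3·c)    [distributive law]
= (36·a·b + 18·a² + 162·b·c + 81·a·c - 30·a²·b - 16·a³ - 115·a·b·c - 62·a²·c + 4·a·b² + 18·b²·c + 90·b·c² + 45·a·c²)·(-3 + 3·c)    [combine like terms]
= -108·a·b + 108·a·b·c - 54·a² + 54·a²·c - 486·b·c + 486·b·c² - 243·a·c + 243·a·c² + 90·a²·b - 90·a²·b·c + 48·a³ - 48·a³·c + 345·a·b·c - 345·a·b·c² + 186·a²·c - 186·a²·c² - 12·a·b² + 12·a·b²·c - 54·b²·c + 54·b²·c² - 270·b·c² + 270·b·c³ - 135·a·c² + 135·a·c³    [distributive law]
= -108·a·b + 453·a·b·c - 54·a² + 240·a²·c - 486·b·c + 216·b·c² - 243·a·c + 108·a·c² + 90·a²·b - 90·a²·b·c + 48·a³ - 48·a³·c - 345·a·b·c² - 186·a²·c² - 12·a·b² + 12·a·b²·c - 54·b²·c + 54·b²·c² + 270·b·c³ + 135·a·c³    [combine like terms]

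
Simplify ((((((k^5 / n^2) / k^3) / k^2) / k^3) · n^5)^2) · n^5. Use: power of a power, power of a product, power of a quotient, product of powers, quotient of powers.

k^(-6)n^11

((((((k^5 / n^2) / k^3) / k^2) / k^3) · n^5)^2) · n^5
= ((((((k^5 / n^2) / k^3) / k^2) / k^3)^2) · ((n^5)^2)) · n^5    [power of a product]
= ((((((k^5 / n^2) / k^3) / k^2)^2) / ((k^3)^2)) · ((n^5)^2)) · n^5    [power of a quotient]
= ((((((k^5 / n^2) / k^3)^2) / ((k^2)^2)) / ((k^3)^2)) · ((n^5)^2)) · n^5    [power of a quotient]
= ((((((k^5 / n^2)^2) / ((k^3)^2)) / ((k^2)^2)) / ((k^3)^2)) · ((n^5)^2)) · n^5    [power of a quotient]
= (((((((k^5)^2) / ((n^2)^2)) / ((k^3)^2)) / ((k^2)^2)) / ((k^3)^2)) · ((n^5)^2)) · n^5    [power of a quotient]
= (((((k^10 / ((n^2)^2)) / ((k^3)^2)) / ((k^2)^2)) / ((k^3)^2)) · ((n^5)^2)) · n^5    [power of a power]
= (((((k^10 / n^4) / ((k^3)^2)) / ((k^2)^2)) / ((k^3)^2)) · ((n^5)^2)) · n^5    [power of a power]
= (((((k^10 / n^4) / k^6) / ((k^2)^2)) / ((k^3)^2)) · ((n^5)^2)) · n^5    [power of a power]
= (((((k^10 / n^4) / k^6) / k^4) / ((k^3)^2)) · ((n^5)^2)) · n^5    [power of a power]
= (((((k^10 / n^4) / k^6) / k^4) / k^6) · ((n^5)^2)) · n^5    [power of a power]
= (((((k^10 / n^4) / k^6) / k^4) / k^6) · n^10) · n^5    [power of a power]
= k^(-6)n^11    [quotient of powers; product of powers]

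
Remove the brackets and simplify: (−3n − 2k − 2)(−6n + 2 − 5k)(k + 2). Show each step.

(−3n − 2k − 2)(−6n + 2 − 5k)(k + 2)
= (18n^2 − 6n + 15kn + 12kn − 4k + 10k^2 + 12n − 4 + 10k)(k + 2)    [distributive law]
= (18n^2 + 6n + 27kn + 6k + 10k^2 − 4)(k + 2)    [combine like terms]
= 18kn^2 + 36n^2 + 6kn + 12n + 27k^2n + 54kn + 6k^2 + 12k + 10k^3 + 20k^2 − 4k − 8    [distributive law]
= 18kn^2 + 36n^2 + 60kn + 12n + 27k^2n + 26k^2 + 8k + 10k^3 − 8    [combine like terms]

18kn^2 + 36n^2 + 60kn + 12n + 27k^2n + 26k^2 + 8k + 10k^3 − 8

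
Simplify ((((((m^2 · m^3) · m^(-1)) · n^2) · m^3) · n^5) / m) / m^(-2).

((((((m^2 · m^3) · m^(-1)) · n^2) · m^3) · n^5) / m) / m^(-2)
= (((((m^5 · m^(-1)) · n^2) · m^3) · n^5) / m) / m^(-2)    [product of powers]
= ((((m^4 · n^2) · m^3) · n^5) / m) / m^(-2)    [product of powers]
= m^8n^7    [quotient of powers; product of powers]

m^8n^7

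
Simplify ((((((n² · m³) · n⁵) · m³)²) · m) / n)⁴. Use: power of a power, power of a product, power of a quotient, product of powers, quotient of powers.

((((((n² · m³) · n⁵) · m³)²) · m) / n)⁴
= ((((((n² · m³) · n⁵) · m³)²) · m)⁴) / (n⁴)    [power of a quotient]
= ((((((n² · m³) · n⁵) · m³)²)⁴) · (m⁴)) / (n⁴)    [power of a product]
= (((((n² · m³) · n⁵) · m³)⁸) · (m⁴)) / (n⁴)    [power of a power]
= (((((n² · m³) · n⁵)⁸) · ((m³)⁸)) · (m⁴)) / (n⁴)    [power of a product]
= (((((n² · m³)⁸) · ((n⁵)⁸)) · ((m³)⁸)) · (m⁴)) / (n⁴)    [power of a product]
= ((((((n²)⁸) · ((m³)⁸)) · ((n⁵)⁸)) · ((m³)⁸)) · (m⁴)) / (n⁴)    [power of a product]
= ((((n¹⁶ · ((m³)⁸)) · ((n⁵)⁸)) · ((m³)⁸)) · (m⁴)) / (n⁴)    [power of a power]
= ((((n¹⁶ · m²⁴) · ((n⁵)⁸)) · ((m³)⁸)) · (m⁴)) / (n⁴)    [power of a power]
= ((((n¹⁶ · m²⁴) · n⁴⁰) · ((m³)⁸)) · (m⁴)) / (n⁴)    [power of a power]
= ((((n¹⁶ · m²⁴) · n⁴⁰) · m²⁴) · (m⁴)) / (n⁴)    [power of a power]
= m⁵²n⁵²    [quotient of powers; product of powers]

m⁵²n⁵²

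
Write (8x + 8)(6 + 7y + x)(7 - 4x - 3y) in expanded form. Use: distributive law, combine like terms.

200x - 168x² - 248x²y - 168xy² - 32x³ + 336 + 248y - 168y²

(8x + 8)(6 + 7y + x)(7 - 4x - 3y)
= (48x + 56xy + 8x² + 48 + 56y + 8x)(7 - 4x - 3y)    [distributive law]
= (56x + 56xy + 8x² + 48 + 56y)(7 - 4x - 3y)    [combine like terms]
= 392x - 224x² - 168xy + 392xy - 224x²y - 168xy² + 56x² - 32x³ - 24x²y + 336 - 192x - 144y + 392y - 224xy - 168y²    [distributive law]
= 200x - 168x² - 248x²y - 168xy² - 32x³ + 336 + 248y - 168y²    [combine like terms]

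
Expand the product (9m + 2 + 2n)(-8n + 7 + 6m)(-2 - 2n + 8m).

-46mn - 8mn^2 - 588m^2n - 38m + 492m^2 + 432m^3 - 24n + 36n^2 - 28 + 32n^3

(9m + 2 + 2n)(-8n + 7 + 6m)(-2 - 2n + 8m)
= (-72mn + 63m + 54m^2 - 16n + 14 + 12m - 16n^2 + 14n + 12mn)(-2 - 2n + 8m)    [distributive law]
= (-60mn + 75m + 54m^2 - 2n + 14 - 16n^2)(-2 - 2n + 8m)    [combine like terms]
= 120mn + 120mn^2 - 480m^2n - 150m - 150mn + 600m^2 - 108m^2 - 108m^2n + 432m^3 + 4n + 4n^2 - 16mn - 28 - 28n + 112m + 32n^2 + 32n^3 - 128mn^2    [distributive law]
= -46mn - 8mn^2 - 588m^2n - 38m + 492m^2 + 432m^3 - 24n + 36n^2 - 28 + 32n^3    [combine like terms]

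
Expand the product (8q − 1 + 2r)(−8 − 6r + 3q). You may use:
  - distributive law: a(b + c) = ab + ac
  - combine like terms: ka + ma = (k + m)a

(8q − 1 + 2r)(−8 − 6r + 3q)
= −64q − 48qr + 24q² + 8 + 6r − 3q − 16r − 12r² + 6qr    [distributive law]
= −67q − 42qr + 24q² + 8 − 10r − 12r²    [combine like terms]

−67q − 42qr + 24q² + 8 − 10r − 12r²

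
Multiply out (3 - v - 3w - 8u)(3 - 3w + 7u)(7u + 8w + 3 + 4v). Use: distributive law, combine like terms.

54u + 18w + 27 + 27v - 141uw - 117w² - 87vw - 189u² - 54uv - 12v² - 23uvw + 60vw² + 12v²w - 273u²v - 28uv² + 87uw² + 72w³ - 427u²w - 392u³

(3 - v - 3w - 8u)(3 - 3w + 7u)(7u + 8w + 3 + 4v)
= (9 - 9w + 21u - 3v + 3vw - 7uv - 9w + 9w² - 21uw - 24u + 24uw - 56u²)(7u + 8w + 3 + 4v)    [distributive law]
= (9 - 18w - 3u - 3v + 3vw - 7uv + 9w² + 3uw - 56u²)(7u + 8w + 3 + 4v)    [combine like terms]
= 63u + 72w + 27 + 36v - 126uw - 144w² - 54w - 72vw - 21u² - 24uw - 9u - 12uv - 21uv - 24vw - 9v - 12v² + 21uvw + 24vw² + 9vw + 12v²w - 49u²v - 56uvw - 21uv - 28uv² + 63uw² + 72w³ + 27w² + 36vw² + 21u²w + 24uw² + 9uw + 12uvw - 392u³ - 448u²w - 168u² - 224u²v    [distributive law]
= 54u + 18w + 27 + 27v - 141uw - 117w² - 87vw - 189u² - 54uv - 12v² - 23uvw + 60vw² + 12v²w - 273u²v - 28uv² + 87uw² + 72w³ - 427u²w - 392u³    [combine like terms]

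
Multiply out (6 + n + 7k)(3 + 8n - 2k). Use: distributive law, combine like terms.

18 + 51n + 9k + 8n² + 54kn - 14k²

(6 + n + 7k)(3 + 8n - 2k)
= 18 + 48n - 12k + 3n + 8n² - 2kn + 21k + 56kn - 14k²    [distributive law]
= 18 + 51n + 9k + 8n² + 54kn - 14k²    [combine like terms]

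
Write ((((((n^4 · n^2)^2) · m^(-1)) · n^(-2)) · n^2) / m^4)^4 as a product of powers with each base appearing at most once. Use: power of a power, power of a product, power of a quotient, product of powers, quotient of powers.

m^(-20)n^48

((((((n^4 · n^2)^2) · m^(-1)) · n^(-2)) · n^2) / m^4)^4
= ((((((n^4 · n^2)^2) · m^(-1)) · n^(-2)) · n^2)^4) / ((m^4)^4)    [power of a quotient]
= ((((((n^4 · n^2)^2) · m^(-1)) · n^(-2))^4) · ((n^2)^4)) / ((m^4)^4)    [power of a product]
= ((((((n^4 · n^2)^2) · m^(-1))^4) · ((n^(-2))^4)) · ((n^2)^4)) / ((m^4)^4)    [power of a product]
= ((((((n^4 · n^2)^2)^4) · ((m^(-1))^4)) · ((n^(-2))^4)) · ((n^2)^4)) / ((m^4)^4)    [power of a product]
= (((((n^4 · n^2)^8) · ((m^(-1))^4)) · ((n^(-2))^4)) · ((n^2)^4)) / ((m^4)^4)    [power of a power]
= ((((((n^4)^8) · ((n^2)^8)) · ((m^(-1))^4)) · ((n^(-2))^4)) · ((n^2)^4)) / ((m^4)^4)    [power of a product]
= ((((n^32 · ((n^2)^8)) · ((m^(-1))^4)) · ((n^(-2))^4)) · ((n^2)^4)) / ((m^4)^4)    [power of a power]
= ((((n^32 · n^16) · ((m^(-1))^4)) · ((n^(-2))^4)) · ((n^2)^4)) / ((m^4)^4)    [power of a power]
= (((n^48 · ((m^(-1))^4)) · ((n^(-2))^4)) · ((n^2)^4)) / ((m^4)^4)    [product of powers]
= (((n^48 · m^(-4)) · ((n^(-2))^4)) · ((n^2)^4)) / ((m^4)^4)    [power of a power]
= (((n^48 · m^(-4)) · n^(-8)) · ((n^2)^4)) / ((m^4)^4)    [power of a power]
= (((n^48 · m^(-4)) · n^(-8)) · n^8) / ((m^4)^4)    [power of a power]
= (((n^48 · m^(-4)) · n^(-8)) · n^8) / m^16    [power of a power]
= m^(-20)n^48    [quotient of powers; product of powers]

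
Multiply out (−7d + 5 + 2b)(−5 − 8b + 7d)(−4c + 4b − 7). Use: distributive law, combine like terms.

(−7d + 5 + 2b)(−5 − 8b + 7d)(−4c + 4b − 7)
= (35d + 56bd − 49d^2 − 25 − 40b + 35d − 10b − 16b^2 + 14bd)(−4c + 4b − 7)    [distributive law]
= (70d + 70bd − 49d^2 − 25 − 50b − 16b^2)(−4c + 4b − 7)    [combine like terms]
= −280cd + 280bd − 490d − 280bcd + 280b^2d − 490bd + 196cd^2 − 196bd^2 + 343d^2 + 100c − 100b + 175 + 200bc − 200b^2 + 350b + 64b^2c − 64b^3 + 112b^2    [distributive law]
= −280cd − 210bd − 490d − 280bcd + 280b^2d + 196cd^2 − 196bd^2 + 343d^2 + 100c + 250b + 175 + 200bc − 88b^2 + 64b^2c − 64b^3    [combine like terms]

−280cd − 210bd − 490d − 280bcd + 280b^2d + 196cd^2 − 196bd^2 + 343d^2 + 100c + 250b + 175 + 200bc − 88b^2 + 64b^2c − 64b^3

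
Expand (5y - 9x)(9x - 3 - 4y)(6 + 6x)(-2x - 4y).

504x^2y - 1344xy^2 + 972x^3y - 1704x^2y^2 - 468xy + 360y^2 + 480y^3 + 480xy^3 + 648x^3 + 972x^4 - 324x^2

(5y - 9x)(9x - 3 - 4y)(6 + 6x)(-2x - 4y)
= (45xy - 15y - 20y^2 - 81x^2 + 27x + 36xy)(6 + 6x)(-2x - 4y)    [distributive law]
= (81xy - 15y - 20y^2 - 81x^2 + 27x)(6 + 6x)(-2x - 4y)    [combine like terms]
= (486xy + 486x^2y - 90y - 90xy - 120y^2 - 120xy^2 - 486x^2 - 486x^3 + 162x + 162x^2)(-2x - 4y)    [distributive law]
= (396xy + 486x^2y - 90y - 120y^2 - 120xy^2 - 324x^2 - 486x^3 + 162x)(-2x - 4y)    [combine like terms]
= -792x^2y - 1584xy^2 - 972x^3y - 1944x^2y^2 + 180xy + 360y^2 + 240xy^2 + 480y^3 + 240x^2y^2 + 480xy^3 + 648x^3 + 1296x^2y + 972x^4 + 1944x^3y - 324x^2 - 648xy    [distributive law]
= 504x^2y - 1344xy^2 + 972x^3y - 1704x^2y^2 - 468xy + 360y^2 + 480y^3 + 480xy^3 + 648x^3 + 972x^4 - 324x^2    [combine like terms]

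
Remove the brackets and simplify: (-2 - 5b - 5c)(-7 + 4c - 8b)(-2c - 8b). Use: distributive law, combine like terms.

(-2 - 5b - 5c)(-7 + 4c - 8b)(-2c - 8b)
= (14 - 8c + 16b + 35b - 20bc + 40b² + 35c - 20c² + 40bc)(-2c - 8b)    [distributive law]
= (14 + 27c + 51b + 20bc + 40b² - 20c²)(-2c - 8b)    [combine like terms]
= -28c - 112b - 54c² - 216bc - 102bc - 408b² - 40bc² - 160b²c - 80b²c - 320b³ + 40c³ + 160bc²    [distributive law]
= -28c - 112b - 54c² - 318bc - 408b² + 120bc² - 240b²c - 320b³ + 40c³    [combine like terms]

-28c - 112b - 54c² - 318bc - 408b² + 120bc² - 240b²c - 320b³ + 40c³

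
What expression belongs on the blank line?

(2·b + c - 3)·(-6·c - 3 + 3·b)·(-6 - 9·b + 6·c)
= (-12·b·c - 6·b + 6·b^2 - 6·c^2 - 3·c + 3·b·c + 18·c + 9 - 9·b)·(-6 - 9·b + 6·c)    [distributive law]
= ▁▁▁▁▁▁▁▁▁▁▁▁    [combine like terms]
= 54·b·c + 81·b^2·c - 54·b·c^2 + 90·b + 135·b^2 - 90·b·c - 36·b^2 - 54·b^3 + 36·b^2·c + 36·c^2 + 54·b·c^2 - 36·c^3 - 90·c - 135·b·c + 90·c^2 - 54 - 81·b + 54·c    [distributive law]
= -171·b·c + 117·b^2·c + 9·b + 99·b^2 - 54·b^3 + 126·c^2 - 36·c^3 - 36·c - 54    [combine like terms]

After combine like terms, the bracketed line is:

(-9·b·c - 15·b + 6·b^2 - 6·c^2 + 15·c + 9)·(-6 - 9·b + 6·c)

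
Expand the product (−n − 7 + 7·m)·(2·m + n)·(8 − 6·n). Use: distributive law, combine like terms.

124·m·n − 30·m·n² + 34·n² + 6·n³ − 112·m − 56·n + 112·m² − 84·m²·n

(−n − 7 + 7·m)·(2·m + n)·(8 − 6·n)
= (−2·m·n − n² − 14·m − 7·n + 14·m² + 7·m·n)·(8 − 6·n)    [distributive law]
= (5·m·n − n² − 14·m − 7·n + 14·m²)·(8 − 6·n)    [combine like terms]
= 40·m·n − 30·m·n² − 8·n² + 6·n³ − 112·m + 84·m·n − 56·n + 42·n² + 112·m² − 84·m²·n    [distributive law]
= 124·m·n − 30·m·n² + 34·n² + 6·n³ − 112·m − 56·n + 112·m² − 84·m²·n    [combine like terms]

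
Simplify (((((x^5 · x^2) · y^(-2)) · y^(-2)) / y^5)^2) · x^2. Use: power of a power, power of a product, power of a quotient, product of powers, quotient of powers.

x^16·y^(-18)

(((((x^5 · x^2) · y^(-2)) · y^(-2)) / y^5)^2) · x^2
= (((((x^5 · x^2) · y^(-2)) · y^(-2))^2) / ((y^5)^2)) · x^2    [power of a quotient]
= (((((x^5 · x^2) · y^(-2))^2) · ((y^(-2))^2)) / ((y^5)^2)) · x^2    [power of a product]
= (((((x^5 · x^2)^2) · ((y^(-2))^2)) · ((y^(-2))^2)) / ((y^5)^2)) · x^2    [power of a product]
= ((((((x^5)^2) · ((x^2)^2)) · ((y^(-2))^2)) · ((y^(-2))^2)) / ((y^5)^2)) · x^2    [power of a product]
= ((((x^10 · ((x^2)^2)) · ((y^(-2))^2)) · ((y^(-2))^2)) / ((y^5)^2)) · x^2    [power of a power]
= ((((x^10 · x^4) · ((y^(-2))^2)) · ((y^(-2))^2)) / ((y^5)^2)) · x^2    [power of a power]
= (((x^14 · ((y^(-2))^2)) · ((y^(-2))^2)) / ((y^5)^2)) · x^2    [product of powers]
= (((x^14 · y^(-4)) · ((y^(-2))^2)) / ((y^5)^2)) · x^2    [power of a power]
= (((x^14 · y^(-4)) · y^(-4)) / ((y^5)^2)) · x^2    [power of a power]
= (((x^14 · y^(-4)) · y^(-4)) / y^10) · x^2    [power of a power]
= x^16·y^(-18)    [quotient of powers; product of powers]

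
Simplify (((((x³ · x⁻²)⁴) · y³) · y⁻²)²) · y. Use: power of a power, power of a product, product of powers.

x⁸y³

(((((x³ · x⁻²)⁴) · y³) · y⁻²)²) · y
= (((((x³ · x⁻²)⁴) · y³)²) · ((y⁻²)²)) · y    [power of a product]
= (((((x³ · x⁻²)⁴)²) · ((y³)²)) · ((y⁻²)²)) · y    [power of a product]
= ((((x³ · x⁻²)⁸) · ((y³)²)) · ((y⁻²)²)) · y    [power of a power]
= (((((x³)⁸) · ((x⁻²)⁸)) · ((y³)²)) · ((y⁻²)²)) · y    [power of a product]
= (((x²⁴ · ((x⁻²)⁸)) · ((y³)²)) · ((y⁻²)²)) · y    [power of a power]
= (((x²⁴ · x⁻¹⁶) · ((y³)²)) · ((y⁻²)²)) · y    [power of a power]
= ((x⁸ · ((y³)²)) · ((y⁻²)²)) · y    [product of powers]
= ((x⁸ · y⁶) · ((y⁻²)²)) · y    [power of a power]
= ((x⁸ · y⁶) · y⁻⁴) · y    [power of a power]
= x⁸y³    [product of powers]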